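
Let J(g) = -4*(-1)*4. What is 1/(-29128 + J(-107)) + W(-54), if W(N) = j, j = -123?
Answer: -3580777/29112 ≈ -123.00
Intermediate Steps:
J(g) = 16 (J(g) = 4*4 = 16)
W(N) = -123
1/(-29128 + J(-107)) + W(-54) = 1/(-29128 + 16) - 123 = 1/(-29112) - 123 = -1/29112 - 123 = -3580777/29112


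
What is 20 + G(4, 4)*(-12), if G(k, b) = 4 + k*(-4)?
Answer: 164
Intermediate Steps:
G(k, b) = 4 - 4*k
20 + G(4, 4)*(-12) = 20 + (4 - 4*4)*(-12) = 20 + (4 - 16)*(-12) = 20 - 12*(-12) = 20 + 144 = 164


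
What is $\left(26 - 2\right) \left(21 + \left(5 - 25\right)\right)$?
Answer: $24$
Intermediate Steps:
$\left(26 - 2\right) \left(21 + \left(5 - 25\right)\right) = 24 \left(21 + \left(5 - 25\right)\right) = 24 \left(21 - 20\right) = 24 \cdot 1 = 24$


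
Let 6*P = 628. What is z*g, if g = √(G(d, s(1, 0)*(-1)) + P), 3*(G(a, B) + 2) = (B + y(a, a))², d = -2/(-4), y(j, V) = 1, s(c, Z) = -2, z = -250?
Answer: -250*√951/3 ≈ -2569.9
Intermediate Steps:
P = 314/3 (P = (⅙)*628 = 314/3 ≈ 104.67)
d = ½ (d = -2*(-¼) = ½ ≈ 0.50000)
G(a, B) = -2 + (1 + B)²/3 (G(a, B) = -2 + (B + 1)²/3 = -2 + (1 + B)²/3)
g = √951/3 (g = √((-2 + (1 - 2*(-1))²/3) + 314/3) = √((-2 + (1 + 2)²/3) + 314/3) = √((-2 + (⅓)*3²) + 314/3) = √((-2 + (⅓)*9) + 314/3) = √((-2 + 3) + 314/3) = √(1 + 314/3) = √(317/3) = √951/3 ≈ 10.279)
z*g = -250*√951/3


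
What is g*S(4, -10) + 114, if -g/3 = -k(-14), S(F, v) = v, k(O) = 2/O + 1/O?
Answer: 843/7 ≈ 120.43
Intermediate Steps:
k(O) = 3/O (k(O) = 2/O + 1/O = 3/O)
g = -9/14 (g = -(-3)*3/(-14) = -(-3)*3*(-1/14) = -(-3)*(-3)/14 = -3*3/14 = -9/14 ≈ -0.64286)
g*S(4, -10) + 114 = -9/14*(-10) + 114 = 45/7 + 114 = 843/7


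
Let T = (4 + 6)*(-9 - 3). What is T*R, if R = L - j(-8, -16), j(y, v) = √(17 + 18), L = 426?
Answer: -51120 + 120*√35 ≈ -50410.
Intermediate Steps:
j(y, v) = √35
T = -120 (T = 10*(-12) = -120)
R = 426 - √35 ≈ 420.08
T*R = -120*(426 - √35) = -51120 + 120*√35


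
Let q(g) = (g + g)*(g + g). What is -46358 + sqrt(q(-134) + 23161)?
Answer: -46358 + 11*sqrt(785) ≈ -46050.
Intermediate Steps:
q(g) = 4*g**2 (q(g) = (2*g)*(2*g) = 4*g**2)
-46358 + sqrt(q(-134) + 23161) = -46358 + sqrt(4*(-134)**2 + 23161) = -46358 + sqrt(4*17956 + 23161) = -46358 + sqrt(71824 + 23161) = -46358 + sqrt(94985) = -46358 + 11*sqrt(785)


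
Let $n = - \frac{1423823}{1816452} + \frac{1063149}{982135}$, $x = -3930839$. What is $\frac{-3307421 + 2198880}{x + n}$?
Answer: $\frac{179785304253559620}{637510955296927867} \approx 0.28201$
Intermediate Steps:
$n = \frac{48433884113}{162181916820}$ ($n = \left(-1423823\right) \frac{1}{1816452} + 1063149 \cdot \frac{1}{982135} = - \frac{1423823}{1816452} + \frac{1063149}{982135} = \frac{48433884113}{162181916820} \approx 0.29864$)
$\frac{-3307421 + 2198880}{x + n} = \frac{-3307421 + 2198880}{-3930839 + \frac{48433884113}{162181916820}} = - \frac{1108541}{- \frac{637510955296927867}{162181916820}} = \left(-1108541\right) \left(- \frac{162181916820}{637510955296927867}\right) = \frac{179785304253559620}{637510955296927867}$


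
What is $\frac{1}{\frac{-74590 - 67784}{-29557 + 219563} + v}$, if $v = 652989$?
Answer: $\frac{95003}{62035842780} \approx 1.5314 \cdot 10^{-6}$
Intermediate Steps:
$\frac{1}{\frac{-74590 - 67784}{-29557 + 219563} + v} = \frac{1}{\frac{-74590 - 67784}{-29557 + 219563} + 652989} = \frac{1}{- \frac{142374}{190006} + 652989} = \frac{1}{\left(-142374\right) \frac{1}{190006} + 652989} = \frac{1}{- \frac{71187}{95003} + 652989} = \frac{1}{\frac{62035842780}{95003}} = \frac{95003}{62035842780}$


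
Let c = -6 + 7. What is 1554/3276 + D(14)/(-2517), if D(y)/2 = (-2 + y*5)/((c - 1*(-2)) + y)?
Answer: 30835/65442 ≈ 0.47118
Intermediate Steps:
c = 1
D(y) = 2*(-2 + 5*y)/(3 + y) (D(y) = 2*((-2 + y*5)/((1 - 1*(-2)) + y)) = 2*((-2 + 5*y)/((1 + 2) + y)) = 2*((-2 + 5*y)/(3 + y)) = 2*(-2 + 5*y)/(3 + y))
1554/3276 + D(14)/(-2517) = 1554/3276 + (2*(-2 + 5*14)/(3 + 14))/(-2517) = 1554*(1/3276) + (2*(-2 + 70)/17)*(-1/2517) = 37/78 + (2*(1/17)*68)*(-1/2517) = 37/78 + 8*(-1/2517) = 37/78 - 8/2517 = 30835/65442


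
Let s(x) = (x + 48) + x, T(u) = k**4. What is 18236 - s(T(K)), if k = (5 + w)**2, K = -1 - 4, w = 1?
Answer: -3341044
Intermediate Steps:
K = -5
k = 36 (k = (5 + 1)**2 = 6**2 = 36)
T(u) = 1679616 (T(u) = 36**4 = 1679616)
s(x) = 48 + 2*x (s(x) = (48 + x) + x = 48 + 2*x)
18236 - s(T(K)) = 18236 - (48 + 2*1679616) = 18236 - (48 + 3359232) = 18236 - 1*3359280 = 18236 - 3359280 = -3341044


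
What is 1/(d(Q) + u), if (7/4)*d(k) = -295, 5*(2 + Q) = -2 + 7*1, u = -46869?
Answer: -7/329263 ≈ -2.1260e-5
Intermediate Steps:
Q = -1 (Q = -2 + (-2 + 7*1)/5 = -2 + (-2 + 7)/5 = -2 + (1/5)*5 = -2 + 1 = -1)
d(k) = -1180/7 (d(k) = (4/7)*(-295) = -1180/7)
1/(d(Q) + u) = 1/(-1180/7 - 46869) = 1/(-329263/7) = -7/329263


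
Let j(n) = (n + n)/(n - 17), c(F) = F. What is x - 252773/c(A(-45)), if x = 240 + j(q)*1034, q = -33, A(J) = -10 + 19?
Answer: -5958227/225 ≈ -26481.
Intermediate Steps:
A(J) = 9
j(n) = 2*n/(-17 + n) (j(n) = (2*n)/(-17 + n) = 2*n/(-17 + n))
x = 40122/25 (x = 240 + (2*(-33)/(-17 - 33))*1034 = 240 + (2*(-33)/(-50))*1034 = 240 + (2*(-33)*(-1/50))*1034 = 240 + (33/25)*1034 = 240 + 34122/25 = 40122/25 ≈ 1604.9)
x - 252773/c(A(-45)) = 40122/25 - 252773/9 = -5958227/225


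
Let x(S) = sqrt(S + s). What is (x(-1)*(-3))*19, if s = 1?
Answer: 0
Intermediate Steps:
x(S) = sqrt(1 + S) (x(S) = sqrt(S + 1) = sqrt(1 + S))
(x(-1)*(-3))*19 = (sqrt(1 - 1)*(-3))*19 = (sqrt(0)*(-3))*19 = (0*(-3))*19 = 0*19 = 0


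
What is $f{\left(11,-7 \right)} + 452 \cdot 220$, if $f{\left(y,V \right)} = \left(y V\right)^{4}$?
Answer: $35252481$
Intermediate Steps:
$f{\left(y,V \right)} = V^{4} y^{4}$ ($f{\left(y,V \right)} = \left(V y\right)^{4} = V^{4} y^{4}$)
$f{\left(11,-7 \right)} + 452 \cdot 220 = \left(-7\right)^{4} \cdot 11^{4} + 452 \cdot 220 = 2401 \cdot 14641 + 99440 = 35153041 + 99440 = 35252481$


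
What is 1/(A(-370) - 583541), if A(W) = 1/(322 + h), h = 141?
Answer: -463/270179482 ≈ -1.7137e-6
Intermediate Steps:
A(W) = 1/463 (A(W) = 1/(322 + 141) = 1/463)
1/(A(-370) - 583541) = 1/(1/463 - 583541) = 1/(-270179482/463) = -463/270179482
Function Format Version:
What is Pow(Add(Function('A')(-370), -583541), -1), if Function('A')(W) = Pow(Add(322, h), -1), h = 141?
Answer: Rational(-463, 270179482) ≈ -1.7137e-6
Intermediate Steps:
Function('A')(W) = Rational(1, 463) (Function('A')(W) = Pow(Add(322, 141), -1) = Pow(463, -1) = Rational(1, 463))
Pow(Add(Function('A')(-370), -583541), -1) = Pow(Add(Rational(1, 463), -583541), -1) = Pow(Rational(-270179482, 463), -1) = Rational(-463, 270179482)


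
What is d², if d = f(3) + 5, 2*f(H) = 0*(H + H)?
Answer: 25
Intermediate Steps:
f(H) = 0 (f(H) = (0*(H + H))/2 = (0*(2*H))/2 = (½)*0 = 0)
d = 5 (d = 0 + 5 = 5)
d² = 5² = 25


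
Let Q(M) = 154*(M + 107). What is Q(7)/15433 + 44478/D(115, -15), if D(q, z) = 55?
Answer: 62490414/77165 ≈ 809.83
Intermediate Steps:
Q(M) = 16478 + 154*M (Q(M) = 154*(107 + M) = 16478 + 154*M)
Q(7)/15433 + 44478/D(115, -15) = (16478 + 154*7)/15433 + 44478/55 = (16478 + 1078)*(1/15433) + 44478*(1/55) = 17556*(1/15433) + 44478/55 = 1596/1403 + 44478/55 = 62490414/77165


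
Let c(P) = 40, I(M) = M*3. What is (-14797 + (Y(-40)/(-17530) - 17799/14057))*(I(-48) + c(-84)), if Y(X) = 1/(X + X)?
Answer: 3792440149330859/2464192100 ≈ 1.5390e+6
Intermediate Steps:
Y(X) = 1/(2*X)
I(M) = 3*M
(-14797 + (Y(-40)/(-17530) - 17799/14057))*(I(-48) + c(-84)) = (-14797 + (((1/2)/(-40))/(-17530) - 17799/14057))*(3*(-48) + 40) = (-14797 + (((1/2)*(-1/40))*(-1/17530) - 17799*1/14057))*(-144 + 40) = (-14797 + (-1/80*(-1/17530) - 17799/14057))*(-104) = (-14797 + (1/1402400 - 17799/14057))*(-104) = (-14797 - 24961303543/19713536800)*(-104) = -291726165333143/19713536800*(-104) = 3792440149330859/2464192100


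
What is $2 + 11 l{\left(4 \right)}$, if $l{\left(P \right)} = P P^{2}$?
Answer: $706$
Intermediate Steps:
$l{\left(P \right)} = P^{3}$
$2 + 11 l{\left(4 \right)} = 2 + 11 \cdot 4^{3} = 2 + 11 \cdot 64 = 2 + 704 = 706$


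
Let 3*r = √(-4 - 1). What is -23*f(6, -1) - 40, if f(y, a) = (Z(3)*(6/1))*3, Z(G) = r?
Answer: -40 - 138*I*√5 ≈ -40.0 - 308.58*I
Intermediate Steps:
r = I*√5/3 (r = √(-4 - 1)/3 = √(-5)/3 = (I*√5)/3 = I*√5/3 ≈ 0.74536*I)
Z(G) = I*√5/3
f(y, a) = 6*I*√5 (f(y, a) = ((I*√5/3)*(6/1))*3 = ((I*√5/3)*(6*1))*3 = ((I*√5/3)*6)*3 = (2*I*√5)*3 = 6*I*√5)
-23*f(6, -1) - 40 = -138*I*√5 - 40 = -40 - 138*I*√5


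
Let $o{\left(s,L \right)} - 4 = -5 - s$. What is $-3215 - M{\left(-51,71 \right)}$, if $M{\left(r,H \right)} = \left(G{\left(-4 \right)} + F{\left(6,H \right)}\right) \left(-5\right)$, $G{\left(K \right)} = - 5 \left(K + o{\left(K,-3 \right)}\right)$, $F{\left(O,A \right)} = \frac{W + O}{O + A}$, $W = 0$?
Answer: $- \frac{245600}{77} \approx -3189.6$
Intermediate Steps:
$o{\left(s,L \right)} = -1 - s$ ($o{\left(s,L \right)} = 4 - \left(5 + s\right) = -1 - s$)
$F{\left(O,A \right)} = \frac{O}{A + O}$ ($F{\left(O,A \right)} = \frac{0 + O}{O + A} = \frac{O}{A + O}$)
$G{\left(K \right)} = 5$ ($G{\left(K \right)} = - 5 \left(K - \left(1 + K\right)\right) = \left(-5\right) \left(-1\right) = 5$)
$M{\left(r,H \right)} = -25 - \frac{30}{6 + H}$ ($M{\left(r,H \right)} = \left(5 + \frac{6}{H + 6}\right) \left(-5\right) = \left(5 + \frac{6}{6 + H}\right) \left(-5\right) = -25 - \frac{30}{6 + H}$)
$-3215 - M{\left(-51,71 \right)} = -3215 - \frac{5 \left(-36 - 355\right)}{6 + 71} = -3215 - \frac{5 \left(-36 - 355\right)}{77} = -3215 - 5 \cdot \frac{1}{77} \left(-391\right) = -3215 - - \frac{1955}{77} = -3215 + \frac{1955}{77} = - \frac{245600}{77}$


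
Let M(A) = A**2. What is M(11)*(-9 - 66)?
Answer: -9075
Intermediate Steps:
M(11)*(-9 - 66) = 11**2*(-9 - 66) = 121*(-75) = -9075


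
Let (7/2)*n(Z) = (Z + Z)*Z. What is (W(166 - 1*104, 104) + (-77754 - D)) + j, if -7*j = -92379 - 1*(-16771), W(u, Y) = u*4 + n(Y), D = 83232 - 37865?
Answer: -741239/7 ≈ -1.0589e+5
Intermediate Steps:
n(Z) = 4*Z**2/7 (n(Z) = 2*((Z + Z)*Z)/7 = 2*((2*Z)*Z)/7 = 2*(2*Z**2)/7 = 4*Z**2/7)
D = 45367
W(u, Y) = 4*u + 4*Y**2/7 (W(u, Y) = u*4 + 4*Y**2/7 = 4*u + 4*Y**2/7)
j = 75608/7 (j = -(-92379 - 1*(-16771))/7 = -(-92379 + 16771)/7 = -1/7*(-75608) = 75608/7 ≈ 10801.)
(W(166 - 1*104, 104) + (-77754 - D)) + j = ((4*(166 - 1*104) + (4/7)*104**2) + (-77754 - 1*45367)) + 75608/7 = ((4*(166 - 104) + (4/7)*10816) + (-77754 - 45367)) + 75608/7 = ((4*62 + 43264/7) - 123121) + 75608/7 = ((248 + 43264/7) - 123121) + 75608/7 = (45000/7 - 123121) + 75608/7 = -816847/7 + 75608/7 = -741239/7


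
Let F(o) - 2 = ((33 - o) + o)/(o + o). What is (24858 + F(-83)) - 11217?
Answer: 2264705/166 ≈ 13643.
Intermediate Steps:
F(o) = 2 + 33/(2*o) (F(o) = 2 + ((33 - o) + o)/(o + o) = 2 + 33/((2*o)) = 2 + 33*(1/(2*o)) = 2 + 33/(2*o))
(24858 + F(-83)) - 11217 = (24858 + (2 + (33/2)/(-83))) - 11217 = (24858 + (2 + (33/2)*(-1/83))) - 11217 = (24858 + (2 - 33/166)) - 11217 = (24858 + 299/166) - 11217 = 4126727/166 - 11217 = 2264705/166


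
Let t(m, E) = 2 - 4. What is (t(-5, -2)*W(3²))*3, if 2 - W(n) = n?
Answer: 42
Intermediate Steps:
t(m, E) = -2
W(n) = 2 - n
(t(-5, -2)*W(3²))*3 = -2*(2 - 1*3²)*3 = -2*(2 - 1*9)*3 = -2*(2 - 9)*3 = -2*(-7)*3 = 14*3 = 42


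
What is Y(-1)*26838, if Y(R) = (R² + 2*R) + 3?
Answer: 53676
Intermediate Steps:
Y(R) = 3 + R² + 2*R
Y(-1)*26838 = (3 + (-1)² + 2*(-1))*26838 = (3 + 1 - 2)*26838 = 2*26838 = 53676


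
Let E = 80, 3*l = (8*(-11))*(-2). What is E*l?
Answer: 14080/3 ≈ 4693.3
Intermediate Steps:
l = 176/3 (l = ((8*(-11))*(-2))/3 = (-88*(-2))/3 = (⅓)*176 = 176/3 ≈ 58.667)
E*l = 80*(176/3) = 14080/3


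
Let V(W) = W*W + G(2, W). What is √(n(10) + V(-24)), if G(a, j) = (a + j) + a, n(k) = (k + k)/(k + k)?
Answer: √557 ≈ 23.601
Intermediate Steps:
n(k) = 1 (n(k) = (2*k)/((2*k)) = (2*k)*(1/(2*k)) = 1)
G(a, j) = j + 2*a
V(W) = 4 + W + W² (V(W) = W*W + (W + 2*2) = W² + (W + 4) = W² + (4 + W) = 4 + W + W²)
√(n(10) + V(-24)) = √(1 + (4 - 24 + (-24)²)) = √(1 + (4 - 24 + 576)) = √(1 + 556) = √557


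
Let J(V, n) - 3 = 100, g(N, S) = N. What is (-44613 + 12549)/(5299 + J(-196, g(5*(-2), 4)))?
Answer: -16032/2701 ≈ -5.9356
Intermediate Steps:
J(V, n) = 103 (J(V, n) = 3 + 100 = 103)
(-44613 + 12549)/(5299 + J(-196, g(5*(-2), 4))) = (-44613 + 12549)/(5299 + 103) = -32064/5402 = -32064*1/5402 = -16032/2701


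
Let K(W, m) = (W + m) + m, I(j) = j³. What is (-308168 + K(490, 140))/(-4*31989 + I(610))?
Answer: -153699/113426522 ≈ -0.0013551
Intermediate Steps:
K(W, m) = W + 2*m
(-308168 + K(490, 140))/(-4*31989 + I(610)) = (-308168 + (490 + 2*140))/(-4*31989 + 610³) = (-308168 + (490 + 280))/(-127956 + 226981000) = (-308168 + 770)/226853044 = -307398*1/226853044 = -153699/113426522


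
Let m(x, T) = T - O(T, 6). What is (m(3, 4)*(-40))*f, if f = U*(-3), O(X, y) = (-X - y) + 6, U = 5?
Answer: 4800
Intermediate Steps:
O(X, y) = 6 - X - y
f = -15 (f = 5*(-3) = -15)
m(x, T) = 2*T (m(x, T) = T - (6 - T - 1*6) = T - (6 - T - 6) = T - (-1)*T = T + T = 2*T)
(m(3, 4)*(-40))*f = ((2*4)*(-40))*(-15) = (8*(-40))*(-15) = -320*(-15) = 4800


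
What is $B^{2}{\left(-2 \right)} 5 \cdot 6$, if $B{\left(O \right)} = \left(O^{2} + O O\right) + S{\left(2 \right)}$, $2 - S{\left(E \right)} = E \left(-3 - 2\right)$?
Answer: $12000$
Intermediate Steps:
$S{\left(E \right)} = 2 + 5 E$ ($S{\left(E \right)} = 2 - E \left(-3 - 2\right) = 2 - E \left(-5\right) = 2 - - 5 E = 2 + 5 E$)
$B{\left(O \right)} = 12 + 2 O^{2}$ ($B{\left(O \right)} = \left(O^{2} + O O\right) + \left(2 + 5 \cdot 2\right) = \left(O^{2} + O^{2}\right) + \left(2 + 10\right) = 2 O^{2} + 12 = 12 + 2 O^{2}$)
$B^{2}{\left(-2 \right)} 5 \cdot 6 = \left(12 + 2 \left(-2\right)^{2}\right)^{2} \cdot 5 \cdot 6 = \left(12 + 2 \cdot 4\right)^{2} \cdot 5 \cdot 6 = \left(12 + 8\right)^{2} \cdot 5 \cdot 6 = 20^{2} \cdot 5 \cdot 6 = 400 \cdot 5 \cdot 6 = 2000 \cdot 6 = 12000$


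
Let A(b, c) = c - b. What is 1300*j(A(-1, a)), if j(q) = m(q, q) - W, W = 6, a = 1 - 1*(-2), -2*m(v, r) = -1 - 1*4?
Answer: -4550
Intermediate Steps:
m(v, r) = 5/2 (m(v, r) = -(-1 - 1*4)/2 = -(-1 - 4)/2 = -½*(-5) = 5/2)
a = 3 (a = 1 + 2 = 3)
j(q) = -7/2 (j(q) = 5/2 - 1*6 = 5/2 - 6 = -7/2)
1300*j(A(-1, a)) = 1300*(-7/2) = -4550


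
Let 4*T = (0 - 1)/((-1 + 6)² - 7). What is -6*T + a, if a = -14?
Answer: -167/12 ≈ -13.917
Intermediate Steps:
T = -1/72 (T = ((0 - 1)/((-1 + 6)² - 7))/4 = (-1/(5² - 7))/4 = (-1/(25 - 7))/4 = (-1/18)/4 = (-1*1/18)/4 = (¼)*(-1/18) = -1/72 ≈ -0.013889)
-6*T + a = -6*(-1/72) - 14 = 1/12 - 14 = -167/12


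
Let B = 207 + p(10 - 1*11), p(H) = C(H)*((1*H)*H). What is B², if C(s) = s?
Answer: 42436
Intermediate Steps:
p(H) = H³ (p(H) = H*((1*H)*H) = H*(H*H) = H*H² = H³)
B = 206 (B = 207 + (10 - 1*11)³ = 207 + (10 - 11)³ = 207 + (-1)³ = 207 - 1 = 206)
B² = 206² = 42436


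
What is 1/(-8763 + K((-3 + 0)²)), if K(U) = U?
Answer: -1/8754 ≈ -0.00011423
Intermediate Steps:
1/(-8763 + K((-3 + 0)²)) = 1/(-8763 + (-3 + 0)²) = 1/(-8763 + (-3)²) = 1/(-8763 + 9) = 1/(-8754) = -1/8754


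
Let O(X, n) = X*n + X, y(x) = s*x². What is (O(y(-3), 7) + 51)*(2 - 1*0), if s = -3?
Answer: -330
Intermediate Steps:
y(x) = -3*x²
O(X, n) = X + X*n
(O(y(-3), 7) + 51)*(2 - 1*0) = ((-3*(-3)²)*(1 + 7) + 51)*(2 - 1*0) = (-3*9*8 + 51)*(2 + 0) = (-27*8 + 51)*2 = (-216 + 51)*2 = -165*2 = -330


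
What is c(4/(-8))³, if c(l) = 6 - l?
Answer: 2197/8 ≈ 274.63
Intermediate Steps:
c(4/(-8))³ = (6 - 4/(-8))³ = (6 - 4*(-1)/8)³ = (6 - 1*(-½))³ = (6 + ½)³ = (13/2)³ = 2197/8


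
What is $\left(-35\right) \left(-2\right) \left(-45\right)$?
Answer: $-3150$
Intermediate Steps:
$\left(-35\right) \left(-2\right) \left(-45\right) = 70 \left(-45\right) = -3150$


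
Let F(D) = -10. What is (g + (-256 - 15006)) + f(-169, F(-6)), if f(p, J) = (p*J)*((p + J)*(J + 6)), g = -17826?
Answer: 1176952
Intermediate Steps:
f(p, J) = J*p*(6 + J)*(J + p) (f(p, J) = (J*p)*((J + p)*(6 + J)) = (J*p)*((6 + J)*(J + p)) = J*p*(6 + J)*(J + p))
(g + (-256 - 15006)) + f(-169, F(-6)) = (-17826 + (-256 - 15006)) - 10*(-169)*((-10)² + 6*(-10) + 6*(-169) - 10*(-169)) = (-17826 - 15262) - 10*(-169)*(100 - 60 - 1014 + 1690) = -33088 - 10*(-169)*716 = -33088 + 1210040 = 1176952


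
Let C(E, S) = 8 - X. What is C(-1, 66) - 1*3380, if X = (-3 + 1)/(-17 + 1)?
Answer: -26977/8 ≈ -3372.1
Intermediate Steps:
X = ⅛ (X = -2/(-16) = -2*(-1/16) = ⅛ ≈ 0.12500)
C(E, S) = 63/8 (C(E, S) = 8 - 1*⅛ = 8 - ⅛ = 63/8)
C(-1, 66) - 1*3380 = 63/8 - 1*3380 = 63/8 - 3380 = -26977/8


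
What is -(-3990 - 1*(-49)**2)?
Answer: 6391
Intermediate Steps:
-(-3990 - 1*(-49)**2) = -(-3990 - 1*2401) = -(-3990 - 2401) = -1*(-6391) = 6391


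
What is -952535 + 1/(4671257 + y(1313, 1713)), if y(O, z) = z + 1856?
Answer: -4452935383909/4674826 ≈ -9.5254e+5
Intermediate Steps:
y(O, z) = 1856 + z
-952535 + 1/(4671257 + y(1313, 1713)) = -952535 + 1/(4671257 + (1856 + 1713)) = -952535 + 1/(4671257 + 3569) = -952535 + 1/4674826 = -4452935383909/4674826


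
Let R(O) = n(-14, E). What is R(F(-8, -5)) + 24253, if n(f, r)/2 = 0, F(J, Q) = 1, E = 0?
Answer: 24253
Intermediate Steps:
n(f, r) = 0 (n(f, r) = 2*0 = 0)
R(O) = 0
R(F(-8, -5)) + 24253 = 0 + 24253 = 24253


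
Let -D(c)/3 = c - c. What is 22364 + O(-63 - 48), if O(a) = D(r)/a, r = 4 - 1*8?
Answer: 22364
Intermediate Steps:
r = -4 (r = 4 - 8 = -4)
D(c) = 0 (D(c) = -3*(c - c) = -3*0 = 0)
O(a) = 0 (O(a) = 0/a = 0)
22364 + O(-63 - 48) = 22364 + 0 = 22364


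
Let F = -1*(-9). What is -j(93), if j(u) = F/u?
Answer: -3/31 ≈ -0.096774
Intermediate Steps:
F = 9
j(u) = 9/u
-j(93) = -9/93 = -1*3/31 = -3/31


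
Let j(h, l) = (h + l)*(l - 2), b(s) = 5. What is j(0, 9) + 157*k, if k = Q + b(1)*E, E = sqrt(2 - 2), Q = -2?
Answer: -251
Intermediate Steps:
E = 0 (E = sqrt(0) = 0)
k = -2 (k = -2 + 5*0 = -2 + 0 = -2)
j(h, l) = (-2 + l)*(h + l) (j(h, l) = (h + l)*(-2 + l) = (-2 + l)*(h + l))
j(0, 9) + 157*k = (9**2 - 2*0 - 2*9 + 0*9) + 157*(-2) = (81 + 0 - 18 + 0) - 314 = 63 - 314 = -251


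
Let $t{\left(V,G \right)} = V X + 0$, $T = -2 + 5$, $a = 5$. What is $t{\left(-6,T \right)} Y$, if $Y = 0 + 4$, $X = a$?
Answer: $-120$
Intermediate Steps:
$X = 5$
$T = 3$
$Y = 4$
$t{\left(V,G \right)} = 5 V$ ($t{\left(V,G \right)} = V 5 + 0 = 5 V + 0 = 5 V$)
$t{\left(-6,T \right)} Y = 5 \left(-6\right) 4 = \left(-30\right) 4 = -120$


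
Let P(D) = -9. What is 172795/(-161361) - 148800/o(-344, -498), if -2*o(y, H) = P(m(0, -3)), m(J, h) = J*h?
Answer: -5335843195/161361 ≈ -33068.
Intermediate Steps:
o(y, H) = 9/2 (o(y, H) = -½*(-9) = 9/2)
172795/(-161361) - 148800/o(-344, -498) = 172795/(-161361) - 148800/9/2 = 172795*(-1/161361) - 148800*2/9 = -172795/161361 - 99200/3 = -5335843195/161361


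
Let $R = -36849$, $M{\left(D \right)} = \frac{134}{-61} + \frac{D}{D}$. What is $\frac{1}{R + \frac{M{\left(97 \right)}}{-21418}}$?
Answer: $- \frac{1306498}{48143144729} \approx -2.7138 \cdot 10^{-5}$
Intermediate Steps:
$M{\left(D \right)} = - \frac{73}{61}$ ($M{\left(D \right)} = 134 \left(- \frac{1}{61}\right) + 1 = - \frac{134}{61} + 1 = - \frac{73}{61}$)
$\frac{1}{R + \frac{M{\left(97 \right)}}{-21418}} = \frac{1}{-36849 - \frac{73}{61 \left(-21418\right)}} = \frac{1}{-36849 - - \frac{73}{1306498}} = \frac{1}{-36849 + \frac{73}{1306498}} = \frac{1}{- \frac{48143144729}{1306498}} = - \frac{1306498}{48143144729}$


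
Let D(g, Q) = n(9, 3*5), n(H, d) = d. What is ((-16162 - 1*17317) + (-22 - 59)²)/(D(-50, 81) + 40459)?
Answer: -13459/20237 ≈ -0.66507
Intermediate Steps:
D(g, Q) = 15 (D(g, Q) = 3*5 = 15)
((-16162 - 1*17317) + (-22 - 59)²)/(D(-50, 81) + 40459) = ((-16162 - 1*17317) + (-22 - 59)²)/(15 + 40459) = ((-16162 - 17317) + (-81)²)/40474 = (-33479 + 6561)*(1/40474) = -26918*1/40474 = -13459/20237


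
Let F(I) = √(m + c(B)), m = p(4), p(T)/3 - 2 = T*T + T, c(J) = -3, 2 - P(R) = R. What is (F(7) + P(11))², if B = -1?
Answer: 144 - 54*√7 ≈ 1.1294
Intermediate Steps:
P(R) = 2 - R
p(T) = 6 + 3*T + 3*T² (p(T) = 6 + 3*(T*T + T) = 6 + 3*(T² + T) = 6 + 3*(T + T²) = 6 + (3*T + 3*T²) = 6 + 3*T + 3*T²)
m = 66 (m = 6 + 3*4 + 3*4² = 6 + 12 + 3*16 = 6 + 12 + 48 = 66)
F(I) = 3*√7 (F(I) = √(66 - 3) = √63 = 3*√7)
(F(7) + P(11))² = (3*√7 + (2 - 1*11))² = (3*√7 + (2 - 11))² = (3*√7 - 9)² = (-9 + 3*√7)²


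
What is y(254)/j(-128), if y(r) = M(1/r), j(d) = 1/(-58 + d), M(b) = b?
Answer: -93/127 ≈ -0.73228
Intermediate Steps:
y(r) = 1/r
y(254)/j(-128) = 1/(254*(1/(-58 - 128))) = 1/(254*(1/(-186))) = 1/(254*(-1/186)) = (1/254)*(-186) = -93/127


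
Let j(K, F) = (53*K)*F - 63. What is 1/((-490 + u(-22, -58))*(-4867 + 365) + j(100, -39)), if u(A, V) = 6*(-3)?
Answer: 1/2080253 ≈ 4.8071e-7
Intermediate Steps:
u(A, V) = -18
j(K, F) = -63 + 53*F*K (j(K, F) = 53*F*K - 63 = -63 + 53*F*K)
1/((-490 + u(-22, -58))*(-4867 + 365) + j(100, -39)) = 1/((-490 - 18)*(-4867 + 365) + (-63 + 53*(-39)*100)) = 1/(-508*(-4502) + (-63 - 206700)) = 1/(2287016 - 206763) = 1/2080253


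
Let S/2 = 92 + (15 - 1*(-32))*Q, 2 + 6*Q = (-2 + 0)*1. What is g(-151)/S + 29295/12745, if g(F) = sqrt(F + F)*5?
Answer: 5859/2549 + 15*I*sqrt(302)/364 ≈ 2.2985 + 0.71613*I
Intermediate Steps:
Q = -2/3 (Q = -1/3 + ((-2 + 0)*1)/6 = -1/3 + (-2*1)/6 = -1/3 + (1/6)*(-2) = -1/3 - 1/3 = -2/3 ≈ -0.66667)
g(F) = 5*sqrt(2)*sqrt(F) (g(F) = sqrt(2*F)*5 = (sqrt(2)*sqrt(F))*5 = 5*sqrt(2)*sqrt(F))
S = 364/3 (S = 2*(92 + (15 - 1*(-32))*(-2/3)) = 2*(92 + (15 + 32)*(-2/3)) = 2*(92 + 47*(-2/3)) = 2*(92 - 94/3) = 2*(182/3) = 364/3 ≈ 121.33)
g(-151)/S + 29295/12745 = (5*sqrt(2)*sqrt(-151))/(364/3) + 29295/12745 = (5*sqrt(2)*(I*sqrt(151)))*(3/364) + 29295*(1/12745) = (5*I*sqrt(302))*(3/364) + 5859/2549 = 15*I*sqrt(302)/364 + 5859/2549 = 5859/2549 + 15*I*sqrt(302)/364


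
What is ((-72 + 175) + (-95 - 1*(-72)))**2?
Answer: 6400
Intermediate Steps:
((-72 + 175) + (-95 - 1*(-72)))**2 = (103 + (-95 + 72))**2 = (103 - 23)**2 = 80**2 = 6400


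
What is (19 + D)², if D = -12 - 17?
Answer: 100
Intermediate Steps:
D = -29
(19 + D)² = (19 - 29)² = (-10)² = 100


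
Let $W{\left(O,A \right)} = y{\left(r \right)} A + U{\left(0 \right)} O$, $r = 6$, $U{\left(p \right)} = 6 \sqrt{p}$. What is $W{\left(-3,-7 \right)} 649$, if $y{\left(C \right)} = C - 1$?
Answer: $-22715$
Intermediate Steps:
$y{\left(C \right)} = -1 + C$ ($y{\left(C \right)} = C - 1 = -1 + C$)
$W{\left(O,A \right)} = 5 A$ ($W{\left(O,A \right)} = \left(-1 + 6\right) A + 6 \sqrt{0} O = 5 A + 6 \cdot 0 O = 5 A + 0 O = 5 A + 0 = 5 A$)
$W{\left(-3,-7 \right)} 649 = 5 \left(-7\right) 649 = \left(-35\right) 649 = -22715$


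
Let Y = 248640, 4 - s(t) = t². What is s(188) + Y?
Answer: 213300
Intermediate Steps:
s(t) = 4 - t²
s(188) + Y = (4 - 1*188²) + 248640 = (4 - 1*35344) + 248640 = (4 - 35344) + 248640 = -35340 + 248640 = 213300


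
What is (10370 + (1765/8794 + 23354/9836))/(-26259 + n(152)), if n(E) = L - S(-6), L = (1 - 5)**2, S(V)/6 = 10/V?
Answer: -112150594462/283637045959 ≈ -0.39540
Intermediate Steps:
S(V) = 60/V (S(V) = 6*(10/V) = 60/V)
L = 16 (L = (-4)**2 = 16)
n(E) = 26 (n(E) = 16 - 60/(-6) = 16 - 60*(-1)/6 = 16 - 1*(-10) = 16 + 10 = 26)
(10370 + (1765/8794 + 23354/9836))/(-26259 + n(152)) = (10370 + (1765/8794 + 23354/9836))/(-26259 + 26) = (10370 + (1765*(1/8794) + 23354*(1/9836)))/(-26233) = (10370 + (1765/8794 + 11677/4918))*(-1/26233) = (10370 + 27841952/10812223)*(-1/26233) = (112150594462/10812223)*(-1/26233) = -112150594462/283637045959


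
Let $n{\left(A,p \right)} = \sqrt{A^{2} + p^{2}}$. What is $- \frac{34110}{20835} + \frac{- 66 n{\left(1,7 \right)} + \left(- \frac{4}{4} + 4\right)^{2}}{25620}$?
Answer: $- \frac{6471931}{3954020} - \frac{11 \sqrt{2}}{854} \approx -1.655$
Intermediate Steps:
$- \frac{34110}{20835} + \frac{- 66 n{\left(1,7 \right)} + \left(- \frac{4}{4} + 4\right)^{2}}{25620} = - \frac{34110}{20835} + \frac{- 66 \sqrt{1^{2} + 7^{2}} + \left(- \frac{4}{4} + 4\right)^{2}}{25620} = \left(-34110\right) \frac{1}{20835} + \left(- 66 \sqrt{1 + 49} + \left(\left(-4\right) \frac{1}{4} + 4\right)^{2}\right) \frac{1}{25620} = - \frac{758}{463} + \left(- 66 \sqrt{50} + \left(-1 + 4\right)^{2}\right) \frac{1}{25620} = - \frac{758}{463} + \left(- 66 \cdot 5 \sqrt{2} + 3^{2}\right) \frac{1}{25620} = - \frac{758}{463} + \left(- 330 \sqrt{2} + 9\right) \frac{1}{25620} = - \frac{758}{463} + \left(9 - 330 \sqrt{2}\right) \frac{1}{25620} = - \frac{758}{463} + \left(\frac{3}{8540} - \frac{11 \sqrt{2}}{854}\right) = - \frac{6471931}{3954020} - \frac{11 \sqrt{2}}{854}$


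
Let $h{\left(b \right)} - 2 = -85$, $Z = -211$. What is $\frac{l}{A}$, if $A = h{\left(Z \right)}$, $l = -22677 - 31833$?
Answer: $\frac{54510}{83} \approx 656.75$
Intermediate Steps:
$h{\left(b \right)} = -83$ ($h{\left(b \right)} = 2 - 85 = -83$)
$l = -54510$ ($l = -22677 - 31833 = -54510$)
$A = -83$
$\frac{l}{A} = - \frac{54510}{-83} = \left(-54510\right) \left(- \frac{1}{83}\right) = \frac{54510}{83}$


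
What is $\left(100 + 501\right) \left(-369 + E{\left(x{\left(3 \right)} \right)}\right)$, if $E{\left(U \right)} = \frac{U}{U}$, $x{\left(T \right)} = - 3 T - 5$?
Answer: $-221168$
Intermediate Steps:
$x{\left(T \right)} = -5 - 3 T$
$E{\left(U \right)} = 1$
$\left(100 + 501\right) \left(-369 + E{\left(x{\left(3 \right)} \right)}\right) = \left(100 + 501\right) \left(-369 + 1\right) = 601 \left(-368\right) = -221168$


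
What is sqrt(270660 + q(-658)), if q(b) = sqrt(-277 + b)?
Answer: sqrt(270660 + I*sqrt(935)) ≈ 520.25 + 0.029*I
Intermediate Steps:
sqrt(270660 + q(-658)) = sqrt(270660 + sqrt(-277 - 658)) = sqrt(270660 + sqrt(-935)) = sqrt(270660 + I*sqrt(935))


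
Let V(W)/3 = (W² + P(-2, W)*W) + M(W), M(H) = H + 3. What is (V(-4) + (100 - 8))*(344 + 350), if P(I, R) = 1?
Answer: 86750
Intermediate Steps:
M(H) = 3 + H
V(W) = 9 + 3*W² + 6*W (V(W) = 3*((W² + 1*W) + (3 + W)) = 3*((W² + W) + (3 + W)) = 3*((W + W²) + (3 + W)) = 3*(3 + W² + 2*W) = 9 + 3*W² + 6*W)
(V(-4) + (100 - 8))*(344 + 350) = ((9 + 3*(-4)² + 6*(-4)) + (100 - 8))*(344 + 350) = ((9 + 3*16 - 24) + 92)*694 = ((9 + 48 - 24) + 92)*694 = (33 + 92)*694 = 125*694 = 86750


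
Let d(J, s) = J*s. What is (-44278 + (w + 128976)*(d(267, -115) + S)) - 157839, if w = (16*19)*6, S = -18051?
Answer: -6377486917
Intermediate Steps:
w = 1824 (w = 304*6 = 1824)
(-44278 + (w + 128976)*(d(267, -115) + S)) - 157839 = (-44278 + (1824 + 128976)*(267*(-115) - 18051)) - 157839 = (-44278 + 130800*(-30705 - 18051)) - 157839 = (-44278 + 130800*(-48756)) - 157839 = (-44278 - 6377284800) - 157839 = -6377329078 - 157839 = -6377486917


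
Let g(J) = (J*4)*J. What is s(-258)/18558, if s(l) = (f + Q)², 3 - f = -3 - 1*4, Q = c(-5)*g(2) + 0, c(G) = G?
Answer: 2450/9279 ≈ 0.26404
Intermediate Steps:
g(J) = 4*J² (g(J) = (4*J)*J = 4*J²)
Q = -80 (Q = -20*2² + 0 = -20*4 + 0 = -5*16 + 0 = -80 + 0 = -80)
f = 10 (f = 3 - (-3 - 1*4) = 3 - (-3 - 4) = 3 - 1*(-7) = 3 + 7 = 10)
s(l) = 4900 (s(l) = (10 - 80)² = (-70)² = 4900)
s(-258)/18558 = 4900/18558 = 4900*(1/18558) = 2450/9279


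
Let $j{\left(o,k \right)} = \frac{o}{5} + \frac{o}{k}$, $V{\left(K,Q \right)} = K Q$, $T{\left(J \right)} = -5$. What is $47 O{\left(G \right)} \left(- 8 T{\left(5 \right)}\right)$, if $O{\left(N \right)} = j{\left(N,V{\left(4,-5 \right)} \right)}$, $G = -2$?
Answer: $-564$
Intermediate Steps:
$j{\left(o,k \right)} = \frac{o}{5} + \frac{o}{k}$ ($j{\left(o,k \right)} = o \frac{1}{5} + \frac{o}{k} = \frac{o}{5} + \frac{o}{k}$)
$O{\left(N \right)} = \frac{3 N}{20}$ ($O{\left(N \right)} = \frac{N}{5} + \frac{N}{4 \left(-5\right)} = \frac{N}{5} + \frac{N}{-20} = \frac{N}{5} + N \left(- \frac{1}{20}\right) = \frac{N}{5} - \frac{N}{20} = \frac{3 N}{20}$)
$47 O{\left(G \right)} \left(- 8 T{\left(5 \right)}\right) = 47 \cdot \frac{3}{20} \left(-2\right) \left(\left(-8\right) \left(-5\right)\right) = 47 \left(- \frac{3}{10}\right) 40 = \left(- \frac{141}{10}\right) 40 = -564$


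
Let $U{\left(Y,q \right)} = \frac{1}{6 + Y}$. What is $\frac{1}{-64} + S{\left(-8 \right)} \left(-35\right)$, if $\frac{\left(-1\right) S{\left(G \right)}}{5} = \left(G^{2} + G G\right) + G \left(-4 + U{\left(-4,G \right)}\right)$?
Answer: $\frac{1747199}{64} \approx 27300.0$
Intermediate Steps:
$S{\left(G \right)} = - 10 G^{2} + \frac{35 G}{2}$ ($S{\left(G \right)} = - 5 \left(\left(G^{2} + G G\right) + G \left(-4 + \frac{1}{6 - 4}\right)\right) = - 5 \left(\left(G^{2} + G^{2}\right) + G \left(-4 + \frac{1}{2}\right)\right) = - 5 \left(2 G^{2} + G \left(-4 + \frac{1}{2}\right)\right) = - 5 \left(2 G^{2} + G \left(- \frac{7}{2}\right)\right) = - 5 \left(2 G^{2} - \frac{7 G}{2}\right) = - 10 G^{2} + \frac{35 G}{2}$)
$\frac{1}{-64} + S{\left(-8 \right)} \left(-35\right) = \frac{1}{-64} + \frac{5}{2} \left(-8\right) \left(7 - -32\right) \left(-35\right) = - \frac{1}{64} + \frac{5}{2} \left(-8\right) \left(7 + 32\right) \left(-35\right) = - \frac{1}{64} + \frac{5}{2} \left(-8\right) 39 \left(-35\right) = - \frac{1}{64} - -27300 = - \frac{1}{64} + 27300 = \frac{1747199}{64}$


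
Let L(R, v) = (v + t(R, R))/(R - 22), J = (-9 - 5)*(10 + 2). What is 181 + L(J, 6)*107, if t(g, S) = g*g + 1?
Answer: -2986327/190 ≈ -15718.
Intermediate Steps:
t(g, S) = 1 + g² (t(g, S) = g² + 1 = 1 + g²)
J = -168 (J = -14*12 = -168)
L(R, v) = (1 + v + R²)/(-22 + R) (L(R, v) = (v + (1 + R²))/(R - 22) = (1 + v + R²)/(-22 + R))
181 + L(J, 6)*107 = 181 + ((1 + 6 + (-168)²)/(-22 - 168))*107 = 181 + ((1 + 6 + 28224)/(-190))*107 = 181 - 1/190*28231*107 = 181 - 28231/190*107 = 181 - 3020717/190 = -2986327/190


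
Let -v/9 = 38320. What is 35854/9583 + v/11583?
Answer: -45868066/1761903 ≈ -26.033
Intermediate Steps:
v = -344880 (v = -9*38320 = -344880)
35854/9583 + v/11583 = 35854/9583 - 344880/11583 = 35854*(1/9583) - 344880*1/11583 = 5122/1369 - 38320/1287 = -45868066/1761903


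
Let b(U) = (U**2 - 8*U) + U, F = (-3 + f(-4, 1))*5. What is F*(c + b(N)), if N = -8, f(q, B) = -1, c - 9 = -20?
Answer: -2180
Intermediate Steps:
c = -11 (c = 9 - 20 = -11)
F = -20 (F = (-3 - 1)*5 = -4*5 = -20)
b(U) = U**2 - 7*U
F*(c + b(N)) = -20*(-11 - 8*(-7 - 8)) = -20*(-11 - 8*(-15)) = -20*(-11 + 120) = -20*109 = -2180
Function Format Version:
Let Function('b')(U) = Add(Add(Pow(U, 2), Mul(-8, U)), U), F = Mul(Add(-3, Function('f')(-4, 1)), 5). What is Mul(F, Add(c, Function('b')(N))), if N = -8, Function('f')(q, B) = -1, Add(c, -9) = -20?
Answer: -2180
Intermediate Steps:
c = -11 (c = Add(9, -20) = -11)
F = -20 (F = Mul(Add(-3, -1), 5) = Mul(-4, 5) = -20)
Function('b')(U) = Add(Pow(U, 2), Mul(-7, U))
Mul(F, Add(c, Function('b')(N))) = Mul(-20, Add(-11, Mul(-8, Add(-7, -8)))) = Mul(-20, Add(-11, Mul(-8, -15))) = Mul(-20, Add(-11, 120)) = Mul(-20, 109) = -2180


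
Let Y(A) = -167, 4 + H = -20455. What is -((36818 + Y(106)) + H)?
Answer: -16192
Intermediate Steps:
H = -20459 (H = -4 - 20455 = -20459)
-((36818 + Y(106)) + H) = -((36818 - 167) - 20459) = -(36651 - 20459) = -1*16192 = -16192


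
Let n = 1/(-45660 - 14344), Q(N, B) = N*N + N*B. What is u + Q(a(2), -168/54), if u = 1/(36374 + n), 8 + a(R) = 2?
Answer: 357944201192/6547756485 ≈ 54.667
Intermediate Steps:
a(R) = -6 (a(R) = -8 + 2 = -6)
Q(N, B) = N² + B*N
n = -1/60004 (n = 1/(-60004) = -1/60004 ≈ -1.6666e-5)
u = 60004/2182585495 (u = 1/(36374 - 1/60004) = 1/(2182585495/60004) = 60004/2182585495 ≈ 2.7492e-5)
u + Q(a(2), -168/54) = 60004/2182585495 - 6*(-168/54 - 6) = 60004/2182585495 - 6*(-168*1/54 - 6) = 60004/2182585495 - 6*(-28/9 - 6) = 60004/2182585495 - 6*(-82/9) = 60004/2182585495 + 164/3 = 357944201192/6547756485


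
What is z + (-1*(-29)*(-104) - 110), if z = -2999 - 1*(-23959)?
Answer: 17834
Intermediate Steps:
z = 20960 (z = -2999 + 23959 = 20960)
z + (-1*(-29)*(-104) - 110) = 20960 + (-1*(-29)*(-104) - 110) = 20960 + (29*(-104) - 110) = 20960 + (-3016 - 110) = 20960 - 3126 = 17834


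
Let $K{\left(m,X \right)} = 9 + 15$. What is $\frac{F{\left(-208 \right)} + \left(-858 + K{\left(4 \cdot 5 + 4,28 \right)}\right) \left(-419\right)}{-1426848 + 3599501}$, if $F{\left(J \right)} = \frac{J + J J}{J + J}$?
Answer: $\frac{698685}{4345306} \approx 0.16079$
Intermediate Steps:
$K{\left(m,X \right)} = 24$
$F{\left(J \right)} = \frac{J + J^{2}}{2 J}$
$\frac{F{\left(-208 \right)} + \left(-858 + K{\left(4 \cdot 5 + 4,28 \right)}\right) \left(-419\right)}{-1426848 + 3599501} = \frac{\left(\frac{1}{2} + \frac{1}{2} \left(-208\right)\right) + \left(-858 + 24\right) \left(-419\right)}{-1426848 + 3599501} = \frac{\left(\frac{1}{2} - 104\right) - -349446}{2172653} = \left(- \frac{207}{2} + 349446\right) \frac{1}{2172653} = \frac{698685}{2} \cdot \frac{1}{2172653} = \frac{698685}{4345306}$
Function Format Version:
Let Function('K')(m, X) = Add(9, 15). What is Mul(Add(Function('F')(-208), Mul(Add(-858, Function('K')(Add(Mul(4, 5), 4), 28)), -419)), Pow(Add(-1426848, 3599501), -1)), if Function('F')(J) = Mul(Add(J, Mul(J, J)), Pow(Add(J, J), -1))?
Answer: Rational(698685, 4345306) ≈ 0.16079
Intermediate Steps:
Function('K')(m, X) = 24
Function('F')(J) = Mul(Rational(1, 2), Pow(J, -1), Add(J, Pow(J, 2))) (Function('F')(J) = Mul(Add(J, Pow(J, 2)), Pow(Mul(2, J), -1)) = Mul(Add(J, Pow(J, 2)), Mul(Rational(1, 2), Pow(J, -1))) = Mul(Rational(1, 2), Pow(J, -1), Add(J, Pow(J, 2))))
Mul(Add(Function('F')(-208), Mul(Add(-858, Function('K')(Add(Mul(4, 5), 4), 28)), -419)), Pow(Add(-1426848, 3599501), -1)) = Mul(Add(Add(Rational(1, 2), Mul(Rational(1, 2), -208)), Mul(Add(-858, 24), -419)), Pow(Add(-1426848, 3599501), -1)) = Mul(Add(Add(Rational(1, 2), -104), Mul(-834, -419)), Pow(2172653, -1)) = Mul(Add(Rational(-207, 2), 349446), Rational(1, 2172653)) = Mul(Rational(698685, 2), Rational(1, 2172653)) = Rational(698685, 4345306)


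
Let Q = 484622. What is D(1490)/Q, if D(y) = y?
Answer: 745/242311 ≈ 0.0030746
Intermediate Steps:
D(1490)/Q = 1490/484622 = 1490*(1/484622) = 745/242311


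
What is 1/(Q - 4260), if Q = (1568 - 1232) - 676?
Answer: -1/4600 ≈ -0.00021739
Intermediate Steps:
Q = -340 (Q = 336 - 676 = -340)
1/(Q - 4260) = 1/(-340 - 4260) = 1/(-4600) = -1/4600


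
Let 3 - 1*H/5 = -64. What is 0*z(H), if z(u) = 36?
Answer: 0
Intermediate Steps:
H = 335 (H = 15 - 5*(-64) = 15 + 320 = 335)
0*z(H) = 0*36 = 0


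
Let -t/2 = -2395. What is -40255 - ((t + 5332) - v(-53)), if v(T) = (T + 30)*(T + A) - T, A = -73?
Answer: -47426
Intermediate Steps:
t = 4790 (t = -2*(-2395) = 4790)
v(T) = -T + (-73 + T)*(30 + T) (v(T) = (T + 30)*(T - 73) - T = (30 + T)*(-73 + T) - T = (-73 + T)*(30 + T) - T = -T + (-73 + T)*(30 + T))
-40255 - ((t + 5332) - v(-53)) = -40255 - ((4790 + 5332) - (-2190 + (-53)² - 44*(-53))) = -40255 - (10122 - (-2190 + 2809 + 2332)) = -40255 - (10122 - 1*2951) = -40255 - (10122 - 2951) = -40255 - 1*7171 = -40255 - 7171 = -47426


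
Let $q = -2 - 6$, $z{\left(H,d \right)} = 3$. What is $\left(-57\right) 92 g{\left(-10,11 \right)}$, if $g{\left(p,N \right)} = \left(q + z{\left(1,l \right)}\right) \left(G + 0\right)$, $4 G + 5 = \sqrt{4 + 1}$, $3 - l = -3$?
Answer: $-32775 + 6555 \sqrt{5} \approx -18118.0$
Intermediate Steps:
$l = 6$ ($l = 3 - -3 = 3 + 3 = 6$)
$q = -8$ ($q = -2 - 6 = -8$)
$G = - \frac{5}{4} + \frac{\sqrt{5}}{4}$ ($G = - \frac{5}{4} + \frac{\sqrt{4 + 1}}{4} = - \frac{5}{4} + \frac{\sqrt{5}}{4} \approx -0.69098$)
$g{\left(p,N \right)} = \frac{25}{4} - \frac{5 \sqrt{5}}{4}$ ($g{\left(p,N \right)} = \left(-8 + 3\right) \left(\left(- \frac{5}{4} + \frac{\sqrt{5}}{4}\right) + 0\right) = - 5 \left(- \frac{5}{4} + \frac{\sqrt{5}}{4}\right) = \frac{25}{4} - \frac{5 \sqrt{5}}{4}$)
$\left(-57\right) 92 g{\left(-10,11 \right)} = \left(-57\right) 92 \left(\frac{25}{4} - \frac{5 \sqrt{5}}{4}\right) = - 5244 \left(\frac{25}{4} - \frac{5 \sqrt{5}}{4}\right) = -32775 + 6555 \sqrt{5}$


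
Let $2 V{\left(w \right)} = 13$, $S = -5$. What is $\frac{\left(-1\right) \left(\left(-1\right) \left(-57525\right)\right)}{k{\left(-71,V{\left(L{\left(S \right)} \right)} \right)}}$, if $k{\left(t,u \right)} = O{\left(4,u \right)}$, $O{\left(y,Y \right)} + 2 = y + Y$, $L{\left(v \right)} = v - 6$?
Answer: $- \frac{115050}{17} \approx -6767.6$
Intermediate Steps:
$L{\left(v \right)} = -6 + v$ ($L{\left(v \right)} = v - 6 = -6 + v$)
$O{\left(y,Y \right)} = -2 + Y + y$ ($O{\left(y,Y \right)} = -2 + \left(y + Y\right) = -2 + \left(Y + y\right) = -2 + Y + y$)
$V{\left(w \right)} = \frac{13}{2}$ ($V{\left(w \right)} = \frac{1}{2} \cdot 13 = \frac{13}{2}$)
$k{\left(t,u \right)} = 2 + u$ ($k{\left(t,u \right)} = -2 + u + 4 = 2 + u$)
$\frac{\left(-1\right) \left(\left(-1\right) \left(-57525\right)\right)}{k{\left(-71,V{\left(L{\left(S \right)} \right)} \right)}} = \frac{\left(-1\right) \left(\left(-1\right) \left(-57525\right)\right)}{2 + \frac{13}{2}} = \frac{\left(-1\right) 57525}{\frac{17}{2}} = \left(-57525\right) \frac{2}{17} = - \frac{115050}{17}$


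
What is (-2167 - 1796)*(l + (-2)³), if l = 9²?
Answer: -289299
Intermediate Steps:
l = 81
(-2167 - 1796)*(l + (-2)³) = (-2167 - 1796)*(81 + (-2)³) = -3963*(81 - 8) = -3963*73 = -289299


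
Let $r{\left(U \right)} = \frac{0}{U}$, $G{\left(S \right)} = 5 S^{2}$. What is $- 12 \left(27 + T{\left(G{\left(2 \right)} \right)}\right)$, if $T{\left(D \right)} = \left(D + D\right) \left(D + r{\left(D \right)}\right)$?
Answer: $-9924$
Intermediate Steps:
$r{\left(U \right)} = 0$
$T{\left(D \right)} = 2 D^{2}$ ($T{\left(D \right)} = \left(D + D\right) \left(D + 0\right) = 2 D D = 2 D^{2}$)
$- 12 \left(27 + T{\left(G{\left(2 \right)} \right)}\right) = - 12 \left(27 + 2 \left(5 \cdot 2^{2}\right)^{2}\right) = - 12 \left(27 + 2 \left(5 \cdot 4\right)^{2}\right) = - 12 \left(27 + 2 \cdot 20^{2}\right) = - 12 \left(27 + 2 \cdot 400\right) = - 12 \left(27 + 800\right) = \left(-12\right) 827 = -9924$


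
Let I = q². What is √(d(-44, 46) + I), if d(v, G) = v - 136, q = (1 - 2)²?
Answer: I*√179 ≈ 13.379*I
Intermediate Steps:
q = 1 (q = (-1)² = 1)
d(v, G) = -136 + v
I = 1 (I = 1² = 1)
√(d(-44, 46) + I) = √((-136 - 44) + 1) = √(-180 + 1) = √(-179) = I*√179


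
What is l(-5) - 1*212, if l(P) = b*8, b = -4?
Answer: -244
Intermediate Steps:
l(P) = -32 (l(P) = -4*8 = -32)
l(-5) - 1*212 = -32 - 1*212 = -32 - 212 = -244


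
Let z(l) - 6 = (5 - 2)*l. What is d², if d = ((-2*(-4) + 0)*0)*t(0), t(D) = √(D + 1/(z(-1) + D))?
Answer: 0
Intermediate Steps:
z(l) = 6 + 3*l (z(l) = 6 + (5 - 2)*l = 6 + 3*l)
t(D) = √(D + 1/(3 + D)) (t(D) = √(D + 1/((6 + 3*(-1)) + D)) = √(D + 1/((6 - 3) + D)) = √(D + 1/(3 + D)))
d = 0 (d = ((-2*(-4) + 0)*0)*√((1 + 0*(3 + 0))/(3 + 0)) = ((8 + 0)*0)*√((1 + 0*3)/3) = (8*0)*√((1 + 0)/3) = 0*√((⅓)*1) = 0*√(⅓) = 0*(√3/3) = 0)
d² = 0² = 0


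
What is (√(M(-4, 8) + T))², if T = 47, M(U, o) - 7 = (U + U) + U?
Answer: 42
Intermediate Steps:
M(U, o) = 7 + 3*U (M(U, o) = 7 + ((U + U) + U) = 7 + (2*U + U) = 7 + 3*U)
(√(M(-4, 8) + T))² = (√((7 + 3*(-4)) + 47))² = (√((7 - 12) + 47))² = (√(-5 + 47))² = (√42)² = 42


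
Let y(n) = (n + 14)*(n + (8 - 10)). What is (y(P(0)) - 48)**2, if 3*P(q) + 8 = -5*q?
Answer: 824464/81 ≈ 10179.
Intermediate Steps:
P(q) = -8/3 - 5*q/3 (P(q) = -8/3 + (-5*q)/3 = -8/3 - 5*q/3)
y(n) = (-2 + n)*(14 + n) (y(n) = (14 + n)*(n - 2) = (14 + n)*(-2 + n) = (-2 + n)*(14 + n))
(y(P(0)) - 48)**2 = ((-28 + (-8/3 - 5/3*0)**2 + 12*(-8/3 - 5/3*0)) - 48)**2 = ((-28 + (-8/3 + 0)**2 + 12*(-8/3 + 0)) - 48)**2 = ((-28 + (-8/3)**2 + 12*(-8/3)) - 48)**2 = ((-28 + 64/9 - 32) - 48)**2 = (-476/9 - 48)**2 = (-908/9)**2 = 824464/81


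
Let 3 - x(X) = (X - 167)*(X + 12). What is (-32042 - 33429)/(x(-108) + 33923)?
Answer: -65471/7526 ≈ -8.6993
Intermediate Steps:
x(X) = 3 - (-167 + X)*(12 + X) (x(X) = 3 - (X - 167)*(X + 12) = 3 - (-167 + X)*(12 + X))
(-32042 - 33429)/(x(-108) + 33923) = (-32042 - 33429)/((2007 - 1*(-108)**2 + 155*(-108)) + 33923) = -65471/((2007 - 1*11664 - 16740) + 33923) = -65471/((2007 - 11664 - 16740) + 33923) = -65471/(-26397 + 33923) = -65471/7526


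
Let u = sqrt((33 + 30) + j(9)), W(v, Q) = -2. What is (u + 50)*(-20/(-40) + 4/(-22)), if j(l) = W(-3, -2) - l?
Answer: 175/11 + 7*sqrt(13)/11 ≈ 18.204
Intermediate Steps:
j(l) = -2 - l
u = 2*sqrt(13) (u = sqrt((33 + 30) + (-2 - 1*9)) = sqrt(63 + (-2 - 9)) = sqrt(63 - 11) = sqrt(52) = 2*sqrt(13) ≈ 7.2111)
(u + 50)*(-20/(-40) + 4/(-22)) = (2*sqrt(13) + 50)*(-20/(-40) + 4/(-22)) = (50 + 2*sqrt(13))*(-20*(-1/40) + 4*(-1/22)) = (50 + 2*sqrt(13))*(1/2 - 2/11) = (50 + 2*sqrt(13))*(7/22) = 175/11 + 7*sqrt(13)/11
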